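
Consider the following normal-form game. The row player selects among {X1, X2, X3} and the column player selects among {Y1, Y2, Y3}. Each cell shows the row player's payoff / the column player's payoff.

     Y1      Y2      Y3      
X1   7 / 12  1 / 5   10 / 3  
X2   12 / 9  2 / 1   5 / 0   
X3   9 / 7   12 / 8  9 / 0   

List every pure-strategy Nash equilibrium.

Find each player's best response to every opponent strategy; NE are the intersections.
The row player's best responses — vs Y1: X2 (payoff 12); vs Y2: X3 (payoff 12); vs Y3: X1 (payoff 10).
The column player's best responses — vs X1: Y1 (payoff 12); vs X2: Y1 (payoff 9); vs X3: Y2 (payoff 8).
Mutual best responses occur at (X2, Y1) and (X3, Y2); at each, neither player gains by switching.

(X2, Y1) and (X3, Y2)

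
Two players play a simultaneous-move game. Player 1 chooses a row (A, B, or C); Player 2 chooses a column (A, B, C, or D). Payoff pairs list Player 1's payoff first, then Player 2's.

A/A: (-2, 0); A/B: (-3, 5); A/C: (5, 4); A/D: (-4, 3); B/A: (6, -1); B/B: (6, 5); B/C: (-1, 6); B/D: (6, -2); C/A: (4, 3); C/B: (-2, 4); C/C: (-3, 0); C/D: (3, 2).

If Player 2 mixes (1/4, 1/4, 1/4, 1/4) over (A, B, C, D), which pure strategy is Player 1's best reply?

Compute Player 1's expected payoff from each pure strategy against the given mix.
A: (1/4)·(-2) + (1/4)·(-3) + (1/4)·5 + (1/4)·(-4) = -1
B: (1/4)·6 + (1/4)·6 + (1/4)·(-1) + (1/4)·6 = 17/4
C: (1/4)·4 + (1/4)·(-2) + (1/4)·(-3) + (1/4)·3 = 1/2
Highest expected payoff is 17/4, from B.

B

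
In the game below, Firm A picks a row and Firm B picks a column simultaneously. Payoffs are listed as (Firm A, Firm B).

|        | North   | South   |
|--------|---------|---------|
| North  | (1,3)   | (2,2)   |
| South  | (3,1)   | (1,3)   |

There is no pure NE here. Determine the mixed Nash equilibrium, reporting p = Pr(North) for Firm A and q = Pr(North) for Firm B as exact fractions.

p = 2/3, q = 1/3

In a mixed NE each player is indifferent between their pure strategies, so the opponent's mix sets the indifference.
Firm B indifferent between North and South: p·3 + (1−p)·1 = p·2 + (1−p)·3 ⟹ 1 + 2p = 3 + (-1)p ⟹ p = 2/3.
Firm A indifferent between North and South: q·1 + (1−q)·2 = q·3 + (1−q)·1 ⟹ 2 + (-1)q = 1 + 2q ⟹ q = 1/3.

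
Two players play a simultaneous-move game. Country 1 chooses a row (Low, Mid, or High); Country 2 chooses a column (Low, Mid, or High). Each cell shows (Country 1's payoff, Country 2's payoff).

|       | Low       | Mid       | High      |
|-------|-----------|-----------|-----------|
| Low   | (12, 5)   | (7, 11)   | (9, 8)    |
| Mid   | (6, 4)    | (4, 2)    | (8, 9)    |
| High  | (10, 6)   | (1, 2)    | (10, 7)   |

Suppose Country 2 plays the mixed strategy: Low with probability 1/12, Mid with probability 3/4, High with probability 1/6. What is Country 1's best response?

Country 1's best reply maximizes expected payoff against the mix.
Low: (1/12)·12 + (3/4)·7 + (1/6)·9 = 31/4
Mid: (1/12)·6 + (3/4)·4 + (1/6)·8 = 29/6
High: (1/12)·10 + (3/4)·1 + (1/6)·10 = 13/4
Highest expected payoff is 31/4, from Low.

Low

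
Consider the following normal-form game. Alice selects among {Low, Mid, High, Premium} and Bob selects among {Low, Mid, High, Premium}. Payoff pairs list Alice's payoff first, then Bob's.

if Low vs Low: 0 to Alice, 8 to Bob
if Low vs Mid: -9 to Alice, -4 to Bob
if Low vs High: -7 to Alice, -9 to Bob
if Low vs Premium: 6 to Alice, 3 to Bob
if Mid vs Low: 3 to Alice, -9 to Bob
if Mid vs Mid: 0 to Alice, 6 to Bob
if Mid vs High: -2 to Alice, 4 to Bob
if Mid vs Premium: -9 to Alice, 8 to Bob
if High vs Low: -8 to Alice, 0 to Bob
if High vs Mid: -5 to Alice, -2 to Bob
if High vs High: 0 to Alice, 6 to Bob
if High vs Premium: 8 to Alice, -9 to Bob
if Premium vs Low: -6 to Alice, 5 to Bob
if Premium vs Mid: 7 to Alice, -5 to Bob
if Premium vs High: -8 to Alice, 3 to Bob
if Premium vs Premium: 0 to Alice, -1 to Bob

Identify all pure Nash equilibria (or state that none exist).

A profile is a Nash equilibrium when each player is best-responding to the other.
Alice's best responses — vs Low: Mid (payoff 3); vs Mid: Premium (payoff 7); vs High: High (payoff 0); vs Premium: High (payoff 8).
Bob's best responses — vs Low: Low (payoff 8); vs Mid: Premium (payoff 8); vs High: High (payoff 6); vs Premium: Low (payoff 5).
The only mutual best response is (High, High); neither player gains by switching there.

(High, High)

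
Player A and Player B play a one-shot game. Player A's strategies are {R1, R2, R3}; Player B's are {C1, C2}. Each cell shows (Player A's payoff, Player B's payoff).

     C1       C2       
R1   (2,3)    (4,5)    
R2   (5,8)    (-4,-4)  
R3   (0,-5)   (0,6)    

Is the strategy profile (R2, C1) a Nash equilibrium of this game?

Holding Player B at C1: Player A gets 5 from R2, versus 2 from R1, 0 from R3. No profitable deviation for Player A.
Holding Player A at R2: Player B gets 8 from C1, versus -4 from C2. No profitable deviation for Player B either.

Yes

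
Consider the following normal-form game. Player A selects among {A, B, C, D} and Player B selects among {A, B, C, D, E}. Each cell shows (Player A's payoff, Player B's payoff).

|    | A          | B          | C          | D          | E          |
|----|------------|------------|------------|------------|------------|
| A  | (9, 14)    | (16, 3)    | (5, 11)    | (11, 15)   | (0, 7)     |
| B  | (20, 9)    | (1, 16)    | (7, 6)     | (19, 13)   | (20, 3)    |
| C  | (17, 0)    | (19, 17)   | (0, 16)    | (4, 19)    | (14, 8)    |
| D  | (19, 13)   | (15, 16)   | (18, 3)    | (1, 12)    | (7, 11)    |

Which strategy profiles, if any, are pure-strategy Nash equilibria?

None

Check mutual best responses: a cell is a NE iff neither player can gain by unilaterally deviating.
Player A's best responses — vs A: B (payoff 20); vs B: C (payoff 19); vs C: D (payoff 18); vs D: B (payoff 19); vs E: B (payoff 20).
Player B's best responses — vs A: D (payoff 15); vs B: B (payoff 16); vs C: D (payoff 19); vs D: B (payoff 16).
No cell has both players best-responding. For instance, Player A's best reply to D is B, but against B Player B prefers B over D.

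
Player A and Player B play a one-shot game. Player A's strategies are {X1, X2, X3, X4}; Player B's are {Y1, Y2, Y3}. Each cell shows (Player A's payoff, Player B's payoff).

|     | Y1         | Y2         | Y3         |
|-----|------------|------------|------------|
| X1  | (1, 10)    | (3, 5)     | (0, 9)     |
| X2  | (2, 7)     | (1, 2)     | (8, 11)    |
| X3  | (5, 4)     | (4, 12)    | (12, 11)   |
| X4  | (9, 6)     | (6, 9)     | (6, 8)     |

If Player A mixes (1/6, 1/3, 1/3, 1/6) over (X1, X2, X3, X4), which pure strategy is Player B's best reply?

Player B's best reply maximizes expected payoff against the mix.
Y1: (1/6)·10 + (1/3)·7 + (1/3)·4 + (1/6)·6 = 19/3
Y2: (1/6)·5 + (1/3)·2 + (1/3)·12 + (1/6)·9 = 7
Y3: (1/6)·9 + (1/3)·11 + (1/3)·11 + (1/6)·8 = 61/6
Highest expected payoff is 61/6, from Y3.

Y3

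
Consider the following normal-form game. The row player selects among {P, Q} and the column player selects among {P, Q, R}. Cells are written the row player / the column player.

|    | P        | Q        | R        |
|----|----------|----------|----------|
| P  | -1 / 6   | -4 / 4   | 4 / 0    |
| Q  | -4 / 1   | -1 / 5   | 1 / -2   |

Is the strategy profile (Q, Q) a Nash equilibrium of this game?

Holding the column player at Q: the row player gets -1 from Q, versus -4 from P. No profitable deviation for the row player.
Holding the row player at Q: the column player gets 5 from Q, versus 1 from P, -2 from R. No profitable deviation for the column player either.

Yes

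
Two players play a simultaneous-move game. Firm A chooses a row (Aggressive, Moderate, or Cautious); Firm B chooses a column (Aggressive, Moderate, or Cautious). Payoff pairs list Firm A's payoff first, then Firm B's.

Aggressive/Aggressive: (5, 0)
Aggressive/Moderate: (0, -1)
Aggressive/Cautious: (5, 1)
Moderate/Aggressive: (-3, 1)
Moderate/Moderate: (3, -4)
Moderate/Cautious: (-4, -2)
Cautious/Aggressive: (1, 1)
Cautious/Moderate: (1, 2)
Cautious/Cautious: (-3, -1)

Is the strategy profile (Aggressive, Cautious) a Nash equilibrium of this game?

Yes

Holding Firm B at Cautious: Firm A gets 5 from Aggressive, versus -4 from Moderate, -3 from Cautious. No profitable deviation for Firm A.
Holding Firm A at Aggressive: Firm B gets 1 from Cautious, versus 0 from Aggressive, -1 from Moderate. No profitable deviation for Firm B either.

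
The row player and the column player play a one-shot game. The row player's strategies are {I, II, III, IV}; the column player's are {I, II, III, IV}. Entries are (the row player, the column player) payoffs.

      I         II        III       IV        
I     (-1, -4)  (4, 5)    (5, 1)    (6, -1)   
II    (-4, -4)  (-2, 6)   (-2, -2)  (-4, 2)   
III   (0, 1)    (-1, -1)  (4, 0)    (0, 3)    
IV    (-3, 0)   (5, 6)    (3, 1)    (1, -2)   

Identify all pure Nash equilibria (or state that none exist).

(IV, II)

Find each player's best response to every opponent strategy; NE are the intersections.
The row player's best responses — vs I: III (payoff 0); vs II: IV (payoff 5); vs III: I (payoff 5); vs IV: I (payoff 6).
The column player's best responses — vs I: II (payoff 5); vs II: II (payoff 6); vs III: IV (payoff 3); vs IV: II (payoff 6).
The only mutual best response is (IV, II); neither player gains by switching there.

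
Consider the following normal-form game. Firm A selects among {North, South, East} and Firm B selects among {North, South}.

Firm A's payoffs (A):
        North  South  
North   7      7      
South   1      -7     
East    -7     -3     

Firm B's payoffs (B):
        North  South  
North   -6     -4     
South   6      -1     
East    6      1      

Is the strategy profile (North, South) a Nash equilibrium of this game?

Yes

Holding Firm B at South: Firm A gets 7 from North, versus -7 from South, -3 from East. No profitable deviation for Firm A.
Holding Firm A at North: Firm B gets -4 from South, versus -6 from North. No profitable deviation for Firm B either.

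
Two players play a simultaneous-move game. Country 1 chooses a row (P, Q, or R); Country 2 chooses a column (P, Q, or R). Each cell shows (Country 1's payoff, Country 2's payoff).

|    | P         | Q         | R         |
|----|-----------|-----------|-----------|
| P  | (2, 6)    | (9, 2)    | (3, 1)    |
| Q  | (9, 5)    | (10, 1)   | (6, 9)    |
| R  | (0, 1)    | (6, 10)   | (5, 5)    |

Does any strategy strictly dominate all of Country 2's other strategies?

Check whether one of Country 2's strategies beats all alternatives regardless of what the opponent does.
P is not dominant: against Q, R gives 9 > 5.
Q is not dominant: against P, P gives 6 > 2.
R is not dominant: against P, P gives 6 > 1.
No single strategy is best against every opponent action.

No strictly dominant strategy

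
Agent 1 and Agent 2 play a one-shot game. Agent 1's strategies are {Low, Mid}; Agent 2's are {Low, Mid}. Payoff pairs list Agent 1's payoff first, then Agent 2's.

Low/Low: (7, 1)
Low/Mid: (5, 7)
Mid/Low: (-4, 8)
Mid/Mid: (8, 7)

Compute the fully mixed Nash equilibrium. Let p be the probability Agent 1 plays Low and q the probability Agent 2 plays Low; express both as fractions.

In a mixed NE each player is indifferent between their pure strategies, so the opponent's mix sets the indifference.
Agent 2 indifferent between Low and Mid: p·1 + (1−p)·8 = p·7 + (1−p)·7 ⟹ 8 + (-7)p = 7 + 0p ⟹ p = 1/7.
Agent 1 indifferent between Low and Mid: q·7 + (1−q)·5 = q·(-4) + (1−q)·8 ⟹ 5 + 2q = 8 + (-12)q ⟹ q = 3/14.

p = 1/7, q = 3/14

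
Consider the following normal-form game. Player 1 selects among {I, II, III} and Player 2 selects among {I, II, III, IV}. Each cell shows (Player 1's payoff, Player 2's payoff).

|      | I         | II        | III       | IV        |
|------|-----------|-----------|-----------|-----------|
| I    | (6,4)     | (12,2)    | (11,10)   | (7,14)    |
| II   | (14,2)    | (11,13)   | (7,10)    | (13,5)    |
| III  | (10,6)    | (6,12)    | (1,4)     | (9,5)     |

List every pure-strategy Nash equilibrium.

Check mutual best responses: a cell is a NE iff neither player can gain by unilaterally deviating.
Player 1's best responses — vs I: II (payoff 14); vs II: I (payoff 12); vs III: I (payoff 11); vs IV: II (payoff 13).
Player 2's best responses — vs I: IV (payoff 14); vs II: II (payoff 13); vs III: II (payoff 12).
No cell has both players best-responding. For instance, Player 1's best reply to III is I, but against I Player 2 prefers IV over III.

No pure-strategy Nash equilibrium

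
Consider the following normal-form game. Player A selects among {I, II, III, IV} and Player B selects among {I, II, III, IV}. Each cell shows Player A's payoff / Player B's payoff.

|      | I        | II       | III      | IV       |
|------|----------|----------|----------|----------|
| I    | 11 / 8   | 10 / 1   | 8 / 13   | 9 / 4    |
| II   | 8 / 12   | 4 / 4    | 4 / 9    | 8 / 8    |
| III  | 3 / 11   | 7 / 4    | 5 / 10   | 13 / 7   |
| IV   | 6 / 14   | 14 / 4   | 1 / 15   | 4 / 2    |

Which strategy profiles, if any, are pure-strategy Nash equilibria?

(I, III)

Check mutual best responses: a cell is a NE iff neither player can gain by unilaterally deviating.
Player A's best responses — vs I: I (payoff 11); vs II: IV (payoff 14); vs III: I (payoff 8); vs IV: III (payoff 13).
Player B's best responses — vs I: III (payoff 13); vs II: I (payoff 12); vs III: I (payoff 11); vs IV: III (payoff 15).
The only mutual best response is (I, III); neither player gains by switching there.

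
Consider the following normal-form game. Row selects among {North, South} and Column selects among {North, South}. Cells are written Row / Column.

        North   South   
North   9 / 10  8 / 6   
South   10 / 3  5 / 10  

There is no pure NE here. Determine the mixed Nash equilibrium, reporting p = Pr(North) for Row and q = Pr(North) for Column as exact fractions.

p = 7/11, q = 3/4

In a mixed NE each player is indifferent between their pure strategies, so the opponent's mix sets the indifference.
Column indifferent between North and South: p·10 + (1−p)·3 = p·6 + (1−p)·10 ⟹ 3 + 7p = 10 + (-4)p ⟹ p = 7/11.
Row indifferent between North and South: q·9 + (1−q)·8 = q·10 + (1−q)·5 ⟹ 8 + 1q = 5 + 5q ⟹ q = 3/4.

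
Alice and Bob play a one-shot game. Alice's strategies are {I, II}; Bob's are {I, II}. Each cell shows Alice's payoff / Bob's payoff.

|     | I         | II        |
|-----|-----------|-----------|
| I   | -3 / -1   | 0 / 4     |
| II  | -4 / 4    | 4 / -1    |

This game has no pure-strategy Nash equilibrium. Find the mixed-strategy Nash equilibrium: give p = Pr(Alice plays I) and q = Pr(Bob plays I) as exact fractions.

p = 1/2, q = 4/5

In a mixed NE each player is indifferent between their pure strategies, so the opponent's mix sets the indifference.
Bob indifferent between I and II: p·(-1) + (1−p)·4 = p·4 + (1−p)·(-1) ⟹ 4 + (-5)p = (-1) + 5p ⟹ p = 1/2.
Alice indifferent between I and II: q·(-3) + (1−q)·0 = q·(-4) + (1−q)·4 ⟹ 0 + (-3)q = 4 + (-8)q ⟹ q = 4/5.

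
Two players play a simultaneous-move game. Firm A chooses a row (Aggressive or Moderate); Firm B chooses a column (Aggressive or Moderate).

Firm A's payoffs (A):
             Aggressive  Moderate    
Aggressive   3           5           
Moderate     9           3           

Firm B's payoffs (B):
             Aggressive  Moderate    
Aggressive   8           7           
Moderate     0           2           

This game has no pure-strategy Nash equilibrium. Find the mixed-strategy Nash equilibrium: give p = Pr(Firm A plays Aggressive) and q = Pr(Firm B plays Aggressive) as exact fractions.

Each player's mixing probability is pinned down by making the *other* player indifferent.
Firm B indifferent between Aggressive and Moderate: p·8 + (1−p)·0 = p·7 + (1−p)·2 ⟹ 0 + 8p = 2 + 5p ⟹ p = 2/3.
Firm A indifferent between Aggressive and Moderate: q·3 + (1−q)·5 = q·9 + (1−q)·3 ⟹ 5 + (-2)q = 3 + 6q ⟹ q = 1/4.

p = 2/3, q = 1/4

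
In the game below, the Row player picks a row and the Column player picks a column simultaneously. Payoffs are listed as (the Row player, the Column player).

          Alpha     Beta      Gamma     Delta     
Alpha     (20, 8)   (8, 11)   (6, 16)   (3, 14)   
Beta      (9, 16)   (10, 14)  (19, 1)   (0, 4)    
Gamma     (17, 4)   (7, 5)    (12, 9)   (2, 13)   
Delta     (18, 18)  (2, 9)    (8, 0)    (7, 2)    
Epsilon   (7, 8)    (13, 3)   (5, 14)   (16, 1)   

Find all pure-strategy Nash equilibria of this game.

None

A profile is a Nash equilibrium when each player is best-responding to the other.
The Row player's best responses — vs Alpha: Alpha (payoff 20); vs Beta: Epsilon (payoff 13); vs Gamma: Beta (payoff 19); vs Delta: Epsilon (payoff 16).
The Column player's best responses — vs Alpha: Gamma (payoff 16); vs Beta: Alpha (payoff 16); vs Gamma: Delta (payoff 13); vs Delta: Alpha (payoff 18); vs Epsilon: Gamma (payoff 14).
No cell has both players best-responding. For instance, the Row player's best reply to Delta is Epsilon, but against Epsilon the Column player prefers Gamma over Delta.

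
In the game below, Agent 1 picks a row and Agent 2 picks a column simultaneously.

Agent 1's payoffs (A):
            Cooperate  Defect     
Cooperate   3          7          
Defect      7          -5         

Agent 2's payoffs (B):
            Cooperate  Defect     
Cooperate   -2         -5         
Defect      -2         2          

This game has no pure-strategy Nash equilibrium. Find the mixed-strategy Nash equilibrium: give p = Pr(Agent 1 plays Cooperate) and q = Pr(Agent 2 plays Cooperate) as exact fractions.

p = 4/7, q = 3/4

In a mixed NE each player is indifferent between their pure strategies, so the opponent's mix sets the indifference.
Agent 2 indifferent between Cooperate and Defect: p·(-2) + (1−p)·(-2) = p·(-5) + (1−p)·2 ⟹ (-2) + 0p = 2 + (-7)p ⟹ p = 4/7.
Agent 1 indifferent between Cooperate and Defect: q·3 + (1−q)·7 = q·7 + (1−q)·(-5) ⟹ 7 + (-4)q = (-5) + 12q ⟹ q = 3/4.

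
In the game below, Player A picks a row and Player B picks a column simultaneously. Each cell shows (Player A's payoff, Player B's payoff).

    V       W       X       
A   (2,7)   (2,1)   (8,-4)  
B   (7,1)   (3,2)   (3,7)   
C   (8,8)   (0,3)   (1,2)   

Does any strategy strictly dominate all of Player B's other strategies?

A strategy is strictly dominant if it gives Player B a strictly higher payoff than every other strategy, against every choice by the opponent.
V is not dominant: against B, W gives 2 > 1.
W is not dominant: against A, V gives 7 > 1.
X is not dominant: against A, V gives 7 > -4.
No single strategy is best against every opponent action.

None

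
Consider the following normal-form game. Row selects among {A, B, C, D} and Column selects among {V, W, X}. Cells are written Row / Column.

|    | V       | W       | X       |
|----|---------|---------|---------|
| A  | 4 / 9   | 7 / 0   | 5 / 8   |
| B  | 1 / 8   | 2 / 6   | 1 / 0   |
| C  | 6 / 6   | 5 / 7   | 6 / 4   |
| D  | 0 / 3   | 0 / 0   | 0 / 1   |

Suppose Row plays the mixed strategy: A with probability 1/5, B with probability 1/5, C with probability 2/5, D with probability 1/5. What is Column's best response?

Column's best reply maximizes expected payoff against the mix.
V: (1/5)·9 + (1/5)·8 + (2/5)·6 + (1/5)·3 = 32/5
W: (1/5)·0 + (1/5)·6 + (2/5)·7 + (1/5)·0 = 4
X: (1/5)·8 + (1/5)·0 + (2/5)·4 + (1/5)·1 = 17/5
Highest expected payoff is 32/5, from V.

V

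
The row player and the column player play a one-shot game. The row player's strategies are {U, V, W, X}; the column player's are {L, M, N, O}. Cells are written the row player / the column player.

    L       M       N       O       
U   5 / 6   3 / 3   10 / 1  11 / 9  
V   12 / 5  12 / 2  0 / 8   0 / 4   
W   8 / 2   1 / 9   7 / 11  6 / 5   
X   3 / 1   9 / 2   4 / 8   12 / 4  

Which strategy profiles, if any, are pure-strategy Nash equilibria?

None

Check mutual best responses: a cell is a NE iff neither player can gain by unilaterally deviating.
The row player's best responses — vs L: V (payoff 12); vs M: V (payoff 12); vs N: U (payoff 10); vs O: X (payoff 12).
The column player's best responses — vs U: O (payoff 9); vs V: N (payoff 8); vs W: N (payoff 11); vs X: N (payoff 8).
No cell has both players best-responding. For instance, the row player's best reply to L is V, but against V the column player prefers N over L.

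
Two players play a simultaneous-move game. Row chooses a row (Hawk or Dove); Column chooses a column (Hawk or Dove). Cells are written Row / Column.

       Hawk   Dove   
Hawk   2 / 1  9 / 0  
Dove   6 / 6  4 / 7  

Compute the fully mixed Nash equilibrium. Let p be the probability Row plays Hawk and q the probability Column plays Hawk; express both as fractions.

p = 1/2, q = 5/9

In a mixed NE each player is indifferent between their pure strategies, so the opponent's mix sets the indifference.
Column indifferent between Hawk and Dove: p·1 + (1−p)·6 = p·0 + (1−p)·7 ⟹ 6 + (-5)p = 7 + (-7)p ⟹ p = 1/2.
Row indifferent between Hawk and Dove: q·2 + (1−q)·9 = q·6 + (1−q)·4 ⟹ 9 + (-7)q = 4 + 2q ⟹ q = 5/9.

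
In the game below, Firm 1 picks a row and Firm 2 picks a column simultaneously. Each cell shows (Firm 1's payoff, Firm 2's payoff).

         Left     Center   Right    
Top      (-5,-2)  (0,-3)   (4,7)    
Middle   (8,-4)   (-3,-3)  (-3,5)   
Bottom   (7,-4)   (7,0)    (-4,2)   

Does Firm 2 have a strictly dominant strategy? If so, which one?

Right

Check whether one of Firm 2's strategies beats all alternatives regardless of what the opponent does.
Right strictly dominates: vs Top: 7 > each of {-2, -3}; vs Middle: 5 > each of {-4, -3}; vs Bottom: 2 > each of {-4, 0}.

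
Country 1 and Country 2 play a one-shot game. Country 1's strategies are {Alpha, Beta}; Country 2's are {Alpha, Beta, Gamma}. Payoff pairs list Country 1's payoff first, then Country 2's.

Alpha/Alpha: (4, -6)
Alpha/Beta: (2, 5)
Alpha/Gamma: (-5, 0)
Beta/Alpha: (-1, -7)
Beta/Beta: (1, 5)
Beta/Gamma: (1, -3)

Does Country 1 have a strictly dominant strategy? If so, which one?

None

A strategy is strictly dominant if it gives Country 1 a strictly higher payoff than every other strategy, against every choice by the opponent.
Alpha is not dominant: against Gamma, Beta gives 1 > -5.
Beta is not dominant: against Alpha, Alpha gives 4 > -1.
No single strategy is best against every opponent action.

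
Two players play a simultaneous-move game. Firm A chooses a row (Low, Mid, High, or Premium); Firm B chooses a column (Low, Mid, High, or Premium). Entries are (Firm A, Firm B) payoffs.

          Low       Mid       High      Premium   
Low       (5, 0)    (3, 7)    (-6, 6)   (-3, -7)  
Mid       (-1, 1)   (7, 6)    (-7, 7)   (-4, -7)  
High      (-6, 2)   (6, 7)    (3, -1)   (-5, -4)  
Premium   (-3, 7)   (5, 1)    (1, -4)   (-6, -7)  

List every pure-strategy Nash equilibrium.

A profile is a Nash equilibrium when each player is best-responding to the other.
Firm A's best responses — vs Low: Low (payoff 5); vs Mid: Mid (payoff 7); vs High: High (payoff 3); vs Premium: Low (payoff -3).
Firm B's best responses — vs Low: Mid (payoff 7); vs Mid: High (payoff 7); vs High: Mid (payoff 7); vs Premium: Low (payoff 7).
No cell has both players best-responding. For instance, Firm A's best reply to Premium is Low, but against Low Firm B prefers Mid over Premium.

There is no pure-strategy Nash equilibrium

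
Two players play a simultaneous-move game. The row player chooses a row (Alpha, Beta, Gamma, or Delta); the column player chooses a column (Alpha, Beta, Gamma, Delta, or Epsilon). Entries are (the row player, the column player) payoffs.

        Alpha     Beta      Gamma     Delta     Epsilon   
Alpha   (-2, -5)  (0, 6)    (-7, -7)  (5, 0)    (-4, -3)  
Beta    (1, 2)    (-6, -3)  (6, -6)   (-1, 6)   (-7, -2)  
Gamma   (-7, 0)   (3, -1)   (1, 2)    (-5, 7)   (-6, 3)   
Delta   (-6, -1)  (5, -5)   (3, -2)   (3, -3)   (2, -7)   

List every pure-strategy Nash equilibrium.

None

A profile is a Nash equilibrium when each player is best-responding to the other.
The row player's best responses — vs Alpha: Beta (payoff 1); vs Beta: Delta (payoff 5); vs Gamma: Beta (payoff 6); vs Delta: Alpha (payoff 5); vs Epsilon: Delta (payoff 2).
The column player's best responses — vs Alpha: Beta (payoff 6); vs Beta: Delta (payoff 6); vs Gamma: Delta (payoff 7); vs Delta: Alpha (payoff -1).
No cell has both players best-responding. For instance, the row player's best reply to Alpha is Beta, but against Beta the column player prefers Delta over Alpha.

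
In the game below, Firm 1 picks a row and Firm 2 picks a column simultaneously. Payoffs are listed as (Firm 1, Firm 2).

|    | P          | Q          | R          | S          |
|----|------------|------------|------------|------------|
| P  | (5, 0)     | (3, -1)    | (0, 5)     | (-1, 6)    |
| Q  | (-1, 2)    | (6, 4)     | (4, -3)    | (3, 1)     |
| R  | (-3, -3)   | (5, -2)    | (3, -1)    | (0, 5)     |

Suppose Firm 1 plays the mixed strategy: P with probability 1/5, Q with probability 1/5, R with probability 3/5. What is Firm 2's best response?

S

Firm 2's best reply maximizes expected payoff against the mix.
P: (1/5)·0 + (1/5)·2 + (3/5)·(-3) = -7/5
Q: (1/5)·(-1) + (1/5)·4 + (3/5)·(-2) = -3/5
R: (1/5)·5 + (1/5)·(-3) + (3/5)·(-1) = -1/5
S: (1/5)·6 + (1/5)·1 + (3/5)·5 = 22/5
Highest expected payoff is 22/5, from S.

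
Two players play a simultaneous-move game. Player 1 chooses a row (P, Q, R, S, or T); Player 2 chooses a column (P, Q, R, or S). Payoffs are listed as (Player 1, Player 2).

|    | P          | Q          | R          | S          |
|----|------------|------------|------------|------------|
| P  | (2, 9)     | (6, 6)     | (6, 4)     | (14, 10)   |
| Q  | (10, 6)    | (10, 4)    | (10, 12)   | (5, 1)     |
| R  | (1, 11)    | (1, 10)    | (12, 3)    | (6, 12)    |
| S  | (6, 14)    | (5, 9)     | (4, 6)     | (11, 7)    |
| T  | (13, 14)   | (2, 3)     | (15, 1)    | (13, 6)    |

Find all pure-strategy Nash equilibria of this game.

A profile is a Nash equilibrium when each player is best-responding to the other.
Player 1's best responses — vs P: T (payoff 13); vs Q: Q (payoff 10); vs R: T (payoff 15); vs S: P (payoff 14).
Player 2's best responses — vs P: S (payoff 10); vs Q: R (payoff 12); vs R: S (payoff 12); vs S: P (payoff 14); vs T: P (payoff 14).
Mutual best responses occur at (P, S) and (T, P); at each, neither player gains by switching.

(P, S) and (T, P)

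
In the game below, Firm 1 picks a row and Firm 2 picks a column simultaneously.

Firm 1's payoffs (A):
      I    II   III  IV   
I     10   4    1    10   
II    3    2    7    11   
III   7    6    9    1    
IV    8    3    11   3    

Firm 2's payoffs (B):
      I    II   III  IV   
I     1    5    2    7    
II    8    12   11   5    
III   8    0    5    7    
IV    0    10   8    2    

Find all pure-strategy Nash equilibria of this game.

Find each player's best response to every opponent strategy; NE are the intersections.
Firm 1's best responses — vs I: I (payoff 10); vs II: III (payoff 6); vs III: IV (payoff 11); vs IV: II (payoff 11).
Firm 2's best responses — vs I: IV (payoff 7); vs II: II (payoff 12); vs III: I (payoff 8); vs IV: II (payoff 10).
No cell has both players best-responding. For instance, Firm 1's best reply to I is I, but against I Firm 2 prefers IV over I.

No pure-strategy Nash equilibrium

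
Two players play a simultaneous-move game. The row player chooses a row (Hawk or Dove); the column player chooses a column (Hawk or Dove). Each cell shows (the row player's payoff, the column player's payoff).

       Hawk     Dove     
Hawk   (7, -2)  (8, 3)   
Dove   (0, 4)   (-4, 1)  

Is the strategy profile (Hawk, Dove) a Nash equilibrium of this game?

Holding the column player at Dove: the row player gets 8 from Hawk, versus -4 from Dove. No profitable deviation for the row player.
Holding the row player at Hawk: the column player gets 3 from Dove, versus -2 from Hawk. No profitable deviation for the column player either.

Yes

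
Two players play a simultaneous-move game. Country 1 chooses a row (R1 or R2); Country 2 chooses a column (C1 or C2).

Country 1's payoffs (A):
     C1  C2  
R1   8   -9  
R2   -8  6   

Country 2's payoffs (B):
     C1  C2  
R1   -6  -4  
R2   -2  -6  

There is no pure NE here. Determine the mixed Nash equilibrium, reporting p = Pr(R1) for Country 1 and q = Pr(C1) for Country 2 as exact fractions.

In a mixed NE each player is indifferent between their pure strategies, so the opponent's mix sets the indifference.
Country 2 indifferent between C1 and C2: p·(-6) + (1−p)·(-2) = p·(-4) + (1−p)·(-6) ⟹ (-2) + (-4)p = (-6) + 2p ⟹ p = 2/3.
Country 1 indifferent between R1 and R2: q·8 + (1−q)·(-9) = q·(-8) + (1−q)·6 ⟹ (-9) + 17q = 6 + (-14)q ⟹ q = 15/31.

p = 2/3, q = 15/31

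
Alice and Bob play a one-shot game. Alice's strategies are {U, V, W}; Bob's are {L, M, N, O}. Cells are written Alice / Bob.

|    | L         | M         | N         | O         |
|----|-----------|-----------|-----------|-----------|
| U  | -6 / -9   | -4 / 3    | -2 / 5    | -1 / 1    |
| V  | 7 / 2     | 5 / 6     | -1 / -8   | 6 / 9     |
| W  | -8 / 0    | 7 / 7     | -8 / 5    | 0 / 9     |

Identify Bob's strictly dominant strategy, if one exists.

Check whether one of Bob's strategies beats all alternatives regardless of what the opponent does.
L is not dominant: against U, M gives 3 > -9.
M is not dominant: against U, N gives 5 > 3.
N is not dominant: against V, L gives 2 > -8.
O is not dominant: against U, M gives 3 > 1.
No single strategy is best against every opponent action.

None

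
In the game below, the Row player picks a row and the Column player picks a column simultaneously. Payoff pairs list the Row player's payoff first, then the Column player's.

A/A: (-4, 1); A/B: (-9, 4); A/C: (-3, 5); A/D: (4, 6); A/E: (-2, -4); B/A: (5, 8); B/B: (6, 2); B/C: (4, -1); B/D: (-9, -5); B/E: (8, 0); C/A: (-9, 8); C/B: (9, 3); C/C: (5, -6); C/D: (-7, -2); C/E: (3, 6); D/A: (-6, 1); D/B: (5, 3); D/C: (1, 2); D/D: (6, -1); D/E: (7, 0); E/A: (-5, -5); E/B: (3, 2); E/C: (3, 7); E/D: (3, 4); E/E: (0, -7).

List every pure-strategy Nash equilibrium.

Find each player's best response to every opponent strategy; NE are the intersections.
The Row player's best responses — vs A: B (payoff 5); vs B: C (payoff 9); vs C: C (payoff 5); vs D: D (payoff 6); vs E: B (payoff 8).
The Column player's best responses — vs A: D (payoff 6); vs B: A (payoff 8); vs C: A (payoff 8); vs D: B (payoff 3); vs E: C (payoff 7).
The only mutual best response is (B, A); neither player gains by switching there.

(B, A)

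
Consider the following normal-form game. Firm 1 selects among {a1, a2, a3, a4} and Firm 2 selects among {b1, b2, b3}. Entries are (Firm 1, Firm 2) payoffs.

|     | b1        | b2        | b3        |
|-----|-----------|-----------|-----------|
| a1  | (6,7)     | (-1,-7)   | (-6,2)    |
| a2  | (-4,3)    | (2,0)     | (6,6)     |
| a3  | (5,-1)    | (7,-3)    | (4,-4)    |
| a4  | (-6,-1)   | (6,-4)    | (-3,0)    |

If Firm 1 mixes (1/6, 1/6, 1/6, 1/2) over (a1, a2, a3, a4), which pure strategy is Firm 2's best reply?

b1

Compute Firm 2's expected payoff from each pure strategy against the given mix.
b1: (1/6)·7 + (1/6)·3 + (1/6)·(-1) + (1/2)·(-1) = 1
b2: (1/6)·(-7) + (1/6)·0 + (1/6)·(-3) + (1/2)·(-4) = -11/3
b3: (1/6)·2 + (1/6)·6 + (1/6)·(-4) + (1/2)·0 = 2/3
Highest expected payoff is 1, from b1.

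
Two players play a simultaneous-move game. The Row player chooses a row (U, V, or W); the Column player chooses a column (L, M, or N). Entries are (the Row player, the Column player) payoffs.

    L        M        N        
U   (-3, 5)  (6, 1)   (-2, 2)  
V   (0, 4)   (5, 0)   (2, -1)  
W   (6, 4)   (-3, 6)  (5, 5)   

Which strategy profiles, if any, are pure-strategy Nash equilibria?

None

Find each player's best response to every opponent strategy; NE are the intersections.
The Row player's best responses — vs L: W (payoff 6); vs M: U (payoff 6); vs N: W (payoff 5).
The Column player's best responses — vs U: L (payoff 5); vs V: L (payoff 4); vs W: M (payoff 6).
No cell has both players best-responding. For instance, the Row player's best reply to L is W, but against W the Column player prefers M over L.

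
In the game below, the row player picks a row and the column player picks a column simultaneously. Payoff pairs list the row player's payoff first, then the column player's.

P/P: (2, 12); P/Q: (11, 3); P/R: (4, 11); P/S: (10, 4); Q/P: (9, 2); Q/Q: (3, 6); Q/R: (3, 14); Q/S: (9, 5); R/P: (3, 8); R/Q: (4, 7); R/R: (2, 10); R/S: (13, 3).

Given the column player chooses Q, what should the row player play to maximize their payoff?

P

With the column player fixed at Q, the row player's payoffs are: P → 11, Q → 3, R → 4.
The maximum is 11, achieved by P.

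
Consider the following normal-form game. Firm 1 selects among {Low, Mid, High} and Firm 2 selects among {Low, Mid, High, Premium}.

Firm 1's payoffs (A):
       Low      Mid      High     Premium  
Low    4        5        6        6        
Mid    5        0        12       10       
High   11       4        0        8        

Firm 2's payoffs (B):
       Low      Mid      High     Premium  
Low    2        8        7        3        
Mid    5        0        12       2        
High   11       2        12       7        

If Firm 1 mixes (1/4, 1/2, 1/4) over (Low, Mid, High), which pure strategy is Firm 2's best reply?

High

Firm 2's best reply maximizes expected payoff against the mix.
Low: (1/4)·2 + (1/2)·5 + (1/4)·11 = 23/4
Mid: (1/4)·8 + (1/2)·0 + (1/4)·2 = 5/2
High: (1/4)·7 + (1/2)·12 + (1/4)·12 = 43/4
Premium: (1/4)·3 + (1/2)·2 + (1/4)·7 = 7/2
Highest expected payoff is 43/4, from High.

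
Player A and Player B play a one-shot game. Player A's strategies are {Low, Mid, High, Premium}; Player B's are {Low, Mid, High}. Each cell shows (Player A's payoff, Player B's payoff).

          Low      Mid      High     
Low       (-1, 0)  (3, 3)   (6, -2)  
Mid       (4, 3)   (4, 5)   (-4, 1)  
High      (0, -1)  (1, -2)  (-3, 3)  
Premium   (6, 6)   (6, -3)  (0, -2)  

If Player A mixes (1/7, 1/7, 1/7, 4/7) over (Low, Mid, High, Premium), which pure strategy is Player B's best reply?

Low

Compute Player B's expected payoff from each pure strategy against the given mix.
Low: (1/7)·0 + (1/7)·3 + (1/7)·(-1) + (4/7)·6 = 26/7
Mid: (1/7)·3 + (1/7)·5 + (1/7)·(-2) + (4/7)·(-3) = -6/7
High: (1/7)·(-2) + (1/7)·1 + (1/7)·3 + (4/7)·(-2) = -6/7
Highest expected payoff is 26/7, from Low.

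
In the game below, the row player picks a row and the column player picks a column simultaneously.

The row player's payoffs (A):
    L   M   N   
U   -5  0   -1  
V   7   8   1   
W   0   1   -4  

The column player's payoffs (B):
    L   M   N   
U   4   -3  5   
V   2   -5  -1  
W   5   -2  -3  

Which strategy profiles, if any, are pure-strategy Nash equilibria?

(V, L)

Find each player's best response to every opponent strategy; NE are the intersections.
The row player's best responses — vs L: V (payoff 7); vs M: V (payoff 8); vs N: V (payoff 1).
The column player's best responses — vs U: N (payoff 5); vs V: L (payoff 2); vs W: L (payoff 5).
The only mutual best response is (V, L); neither player gains by switching there.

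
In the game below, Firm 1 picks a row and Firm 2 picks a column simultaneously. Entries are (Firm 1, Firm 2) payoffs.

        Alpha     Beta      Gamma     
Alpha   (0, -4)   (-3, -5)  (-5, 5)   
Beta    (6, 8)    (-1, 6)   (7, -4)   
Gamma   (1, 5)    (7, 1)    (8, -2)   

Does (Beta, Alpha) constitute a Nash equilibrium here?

Yes

Holding Firm 2 at Alpha: Firm 1 gets 6 from Beta, versus 0 from Alpha, 1 from Gamma. No profitable deviation for Firm 1.
Holding Firm 1 at Beta: Firm 2 gets 8 from Alpha, versus 6 from Beta, -4 from Gamma. No profitable deviation for Firm 2 either.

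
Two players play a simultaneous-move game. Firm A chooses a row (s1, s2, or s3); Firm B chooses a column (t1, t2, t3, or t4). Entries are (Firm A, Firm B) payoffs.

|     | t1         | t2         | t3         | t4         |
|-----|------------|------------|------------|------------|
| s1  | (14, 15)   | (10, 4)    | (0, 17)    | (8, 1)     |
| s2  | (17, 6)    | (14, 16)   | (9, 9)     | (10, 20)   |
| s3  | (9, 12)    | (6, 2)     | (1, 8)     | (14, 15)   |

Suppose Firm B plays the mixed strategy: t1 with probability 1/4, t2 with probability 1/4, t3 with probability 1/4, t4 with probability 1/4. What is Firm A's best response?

s2

Firm A's best reply maximizes expected payoff against the mix.
s1: (1/4)·14 + (1/4)·10 + (1/4)·0 + (1/4)·8 = 8
s2: (1/4)·17 + (1/4)·14 + (1/4)·9 + (1/4)·10 = 25/2
s3: (1/4)·9 + (1/4)·6 + (1/4)·1 + (1/4)·14 = 15/2
Highest expected payoff is 25/2, from s2.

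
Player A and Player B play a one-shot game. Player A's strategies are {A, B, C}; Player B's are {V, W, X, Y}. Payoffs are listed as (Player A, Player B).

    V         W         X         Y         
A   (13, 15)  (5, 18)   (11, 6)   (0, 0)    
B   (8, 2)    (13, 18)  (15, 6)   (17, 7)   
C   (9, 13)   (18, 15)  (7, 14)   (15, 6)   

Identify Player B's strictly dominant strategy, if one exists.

W

A strategy is strictly dominant if it gives Player B a strictly higher payoff than every other strategy, against every choice by the opponent.
W strictly dominates: vs A: 18 > each of {15, 6, 0}; vs B: 18 > each of {2, 6, 7}; vs C: 15 > each of {13, 14, 6}.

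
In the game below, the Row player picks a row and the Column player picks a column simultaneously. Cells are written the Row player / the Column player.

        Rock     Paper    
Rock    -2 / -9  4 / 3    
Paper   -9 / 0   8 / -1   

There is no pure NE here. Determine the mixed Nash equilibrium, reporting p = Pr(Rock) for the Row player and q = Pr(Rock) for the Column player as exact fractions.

In a mixed NE each player is indifferent between their pure strategies, so the opponent's mix sets the indifference.
The Column player indifferent between Rock and Paper: p·(-9) + (1−p)·0 = p·3 + (1−p)·(-1) ⟹ 0 + (-9)p = (-1) + 4p ⟹ p = 1/13.
The Row player indifferent between Rock and Paper: q·(-2) + (1−q)·4 = q·(-9) + (1−q)·8 ⟹ 4 + (-6)q = 8 + (-17)q ⟹ q = 4/11.

p = 1/13, q = 4/11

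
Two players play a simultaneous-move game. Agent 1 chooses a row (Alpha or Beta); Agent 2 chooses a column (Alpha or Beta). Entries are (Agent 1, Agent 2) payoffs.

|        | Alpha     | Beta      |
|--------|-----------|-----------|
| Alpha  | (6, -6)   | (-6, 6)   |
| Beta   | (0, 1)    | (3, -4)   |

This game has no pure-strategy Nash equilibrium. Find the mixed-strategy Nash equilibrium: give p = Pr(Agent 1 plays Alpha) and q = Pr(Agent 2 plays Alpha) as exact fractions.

Each player's mixing probability is pinned down by making the *other* player indifferent.
Agent 2 indifferent between Alpha and Beta: p·(-6) + (1−p)·1 = p·6 + (1−p)·(-4) ⟹ 1 + (-7)p = (-4) + 10p ⟹ p = 5/17.
Agent 1 indifferent between Alpha and Beta: q·6 + (1−q)·(-6) = q·0 + (1−q)·3 ⟹ (-6) + 12q = 3 + (-3)q ⟹ q = 3/5.

p = 5/17, q = 3/5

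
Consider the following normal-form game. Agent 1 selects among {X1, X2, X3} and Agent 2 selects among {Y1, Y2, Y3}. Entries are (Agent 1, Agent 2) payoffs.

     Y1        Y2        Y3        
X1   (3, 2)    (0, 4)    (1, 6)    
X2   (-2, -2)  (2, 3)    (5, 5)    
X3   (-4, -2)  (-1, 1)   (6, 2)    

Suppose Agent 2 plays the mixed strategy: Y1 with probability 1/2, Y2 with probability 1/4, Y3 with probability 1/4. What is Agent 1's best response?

X1

Agent 1's best reply maximizes expected payoff against the mix.
X1: (1/2)·3 + (1/4)·0 + (1/4)·1 = 7/4
X2: (1/2)·(-2) + (1/4)·2 + (1/4)·5 = 3/4
X3: (1/2)·(-4) + (1/4)·(-1) + (1/4)·6 = -3/4
Highest expected payoff is 7/4, from X1.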